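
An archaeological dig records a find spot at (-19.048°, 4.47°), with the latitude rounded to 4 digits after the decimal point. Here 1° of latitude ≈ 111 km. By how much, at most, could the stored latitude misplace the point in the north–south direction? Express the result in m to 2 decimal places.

Rounding to 4 decimal places leaves the latitude within ±5e-05° of the true value.
Along the meridian that is 5e-05° × 111000 m/° = 5.55 m.

5.55 m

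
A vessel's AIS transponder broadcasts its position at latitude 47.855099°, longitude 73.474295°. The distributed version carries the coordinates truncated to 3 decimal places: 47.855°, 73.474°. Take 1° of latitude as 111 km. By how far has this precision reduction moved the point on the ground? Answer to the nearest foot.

The latitude changed by +0.000099° and the longitude by +0.000295°.
N–S: 0.000099° × 111000 m/° = 10.989 m.
E–W at 47.855°: 0.000295° × 111000 × cos 47.855° = 0.000295 × 111000 × 0.6710 ≈ 21.9722 m.
Hypotenuse of the two orthogonal shifts: √(10.989² + 21.9722²) = 24.567 m.
Converting: 24.567 m × 3.2808 ft/m ≈ 80.6 ft.

81 feet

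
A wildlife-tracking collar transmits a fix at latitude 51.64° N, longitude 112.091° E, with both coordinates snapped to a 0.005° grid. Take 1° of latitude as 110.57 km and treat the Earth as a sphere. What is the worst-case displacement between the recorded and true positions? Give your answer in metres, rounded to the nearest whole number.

With a 0.005° grid the true value lies within half a step, ±0.005°/2 = ±0.0025°, of the stored one.
N–S: 0.0025° × 110570 m/° = 276.425 m.
E–W at 51.64°: 0.0025° × 110570 × cos 51.64° = 0.0025 × 110570 × 0.6206 ≈ 171.549 m.
The two errors are perpendicular, so the maximum displacement is √(276.425² + 171.549²) ≈ 325.331 m.

325 metres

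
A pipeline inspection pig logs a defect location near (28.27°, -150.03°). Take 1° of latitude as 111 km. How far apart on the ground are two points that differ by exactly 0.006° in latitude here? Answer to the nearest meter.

666 meters

Along a meridian 0.006° is 0.006 × 111000 = 666 m.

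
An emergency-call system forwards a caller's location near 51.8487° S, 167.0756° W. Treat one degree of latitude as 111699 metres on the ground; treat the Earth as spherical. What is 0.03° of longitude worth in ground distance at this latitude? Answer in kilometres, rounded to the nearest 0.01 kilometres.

2.07 kilometres

At 51.8487° a degree of longitude is 111699 × cos 51.8487° ≈ 69001 m, so 0.03° corresponds to 2070.03 m.
That is 2070.03 m = 2.07 km.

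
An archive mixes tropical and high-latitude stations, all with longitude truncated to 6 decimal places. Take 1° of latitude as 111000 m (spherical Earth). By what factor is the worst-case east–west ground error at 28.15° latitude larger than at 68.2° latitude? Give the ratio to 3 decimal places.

2.374

Truncating at 6 decimal places can drop up to a full unit in the last place, so the longitude may be off by as much as 1e-06°.
Error at 28.15° = 1e-06° × 111000 × cos 28.15° ≈ 0.111 × 0.8817 = 0.09787 m.
Error at 68.2° = 1e-06° × 111000 × cos 68.2° ≈ 0.111 × 0.3714 = 0.041222 m.
Ratio: 0.09787 / 0.041222 = cos 28.15° / cos 68.2° ≈ 2.3742.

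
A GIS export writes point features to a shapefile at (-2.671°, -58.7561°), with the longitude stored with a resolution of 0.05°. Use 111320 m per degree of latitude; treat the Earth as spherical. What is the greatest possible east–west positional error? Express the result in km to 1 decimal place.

With a 0.05° grid the true value lies within half a step, ±0.05°/2 = ±0.025°, of the stored one.
Parallels shrink by cos φ, so at 2.671° a degree of longitude is 111320 × 0.9989 ≈ 111199 m.
So at most 0.025° × 111199 ≈ 2779.98 m east–west.
That is 2779.98 m = 2.78 km.

2.8 km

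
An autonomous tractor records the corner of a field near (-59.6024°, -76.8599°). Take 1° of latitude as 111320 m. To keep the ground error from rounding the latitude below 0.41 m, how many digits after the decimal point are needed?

One degree of latitude covers 111320 m.
Rounding to N decimal places gives at most 0.5 × 10⁻ᴺ degrees of error, i.e. 0.5 × 10⁻ᴺ × 111320 m.
Need 0.5 × 111320 × 10⁻ᴺ ≤ 0.41 → 10⁻ᴺ ≤ 7.366e-06, so N ≥ 5.13.
So 6 decimal places suffice (0.0557 m); 5 would allow up to 0.557 m.

6 decimal places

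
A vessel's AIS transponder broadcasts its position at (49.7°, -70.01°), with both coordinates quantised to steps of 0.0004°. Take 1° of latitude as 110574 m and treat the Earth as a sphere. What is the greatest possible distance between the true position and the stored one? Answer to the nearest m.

With a 0.0004° grid the true value lies within half a step, ±0.0004°/2 = ±0.0002°, of the stored one.
N–S: 0.0002° × 110574 m/° = 22.1148 m.
Longitude error → 0.0002 × 110574 × cos 49.7° = 0.0002 × 110574 × 0.6468 ≈ 14.3036 m.
The two errors are perpendicular, so the maximum displacement is √(22.1148² + 14.3036²) ≈ 26.3374 m.

26 m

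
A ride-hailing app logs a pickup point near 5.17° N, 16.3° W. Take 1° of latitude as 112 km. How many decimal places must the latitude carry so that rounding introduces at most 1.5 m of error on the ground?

5 decimal places

One degree of latitude covers 112000 m.
With N decimal places the half-ulp bound is 0.5·10⁻ᴺ°, or 0.5·10⁻ᴺ × 112000 m on the ground.
Need 0.5 × 112000 × 10⁻ᴺ ≤ 1.5 → 10⁻ᴺ ≤ 2.679e-05, so N ≥ 4.57.
So 5 decimal places suffice (0.56 m); 4 would allow up to 5.6 m.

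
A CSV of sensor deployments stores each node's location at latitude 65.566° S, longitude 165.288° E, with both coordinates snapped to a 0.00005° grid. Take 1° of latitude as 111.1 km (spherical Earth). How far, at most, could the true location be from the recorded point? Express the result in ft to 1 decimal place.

9.9 ft

With a 0.00005° grid the true value lies within half a step, ±0.00005°/2 = ±2.5e-05°, of the stored one.
N–S: 2.5e-05° × 111100 m/° = 2.7775 m.
East–west component at 65.566°: 2.5e-05° × 111100 × cos 65.566° ≈ 2.5e-05 × 45955.9 ≈ 1.1489 m.
The two errors are perpendicular, so the maximum displacement is √(2.7775² + 1.1489²) ≈ 3.00574 m.
Converting: 3.00574 m × 3.2808 ft/m ≈ 9.8614 ft.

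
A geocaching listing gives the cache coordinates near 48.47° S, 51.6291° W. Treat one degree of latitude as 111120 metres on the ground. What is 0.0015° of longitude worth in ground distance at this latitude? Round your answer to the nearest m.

111 m

One degree of longitude here spans 111120 × cos 48.47° = 111120 × 0.6630 ≈ 73673.9 m; 0.0015° of that is 110.511 m.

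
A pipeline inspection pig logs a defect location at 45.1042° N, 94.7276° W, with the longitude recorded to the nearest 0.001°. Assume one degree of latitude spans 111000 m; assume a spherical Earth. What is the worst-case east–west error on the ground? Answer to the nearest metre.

39 metres

Rounding to 3 decimal places leaves the longitude within ±0.0005° of the true value.
One degree of longitude at 45.1042° is 111000 × cos 45.1042° ≈ 111000 × 0.7058 = 78346 m.
So at most 0.0005° × 78346 ≈ 39.173 m east–west.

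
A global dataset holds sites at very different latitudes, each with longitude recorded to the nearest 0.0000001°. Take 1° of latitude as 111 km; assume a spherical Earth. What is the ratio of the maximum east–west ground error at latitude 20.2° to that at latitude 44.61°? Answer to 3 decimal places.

1.318

Rounding to 7 decimal places leaves the longitude within ±5e-08° of the true value.
At 20.2°: 5e-08° × 111000 × cos 20.2° = 5e-08 × 111000 × 0.9385 ≈ 0.0052086 m.
Error at 44.61° = 5e-08° × 111000 × cos 44.61° ≈ 0.00555 × 0.7119 = 0.0039511 m.
Ratio: 0.0052086 / 0.0039511 = cos 20.2° / cos 44.61° ≈ 1.3183.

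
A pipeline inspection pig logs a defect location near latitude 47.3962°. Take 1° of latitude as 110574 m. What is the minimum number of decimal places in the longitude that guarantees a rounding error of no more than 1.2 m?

At 47.3962° one degree of longitude covers 110574 × cos 47.3962° ≈ 110574 × 0.6769 ≈ 74850.3 m.
With N decimal places the half-ulp bound is 0.5·10⁻ᴺ°, or 0.5·10⁻ᴺ × 74850.3 m on the ground.
Need 0.5 × 74850.3 × 10⁻ᴺ ≤ 1.2 → 10⁻ᴺ ≤ 3.206e-05, so N ≥ 4.49.
N = 4 would give 3.74 m (too coarse); N = 5 gives 0.374 m ≤ 1.2 m.

5 decimal places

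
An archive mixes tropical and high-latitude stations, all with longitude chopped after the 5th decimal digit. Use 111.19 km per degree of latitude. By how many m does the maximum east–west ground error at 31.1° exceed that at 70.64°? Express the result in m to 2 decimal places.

Truncating at 5 decimal places can drop up to a full unit in the last place, so the longitude may be off by as much as 1e-05°.
At 31.1°: 1e-05° × 111190 × cos 31.1° = 1e-05 × 111190 × 0.8563 ≈ 0.95208 m.
At 70.64°: 1e-05° × 111190 × cos 70.64° = 1e-05 × 111190 × 0.3315 ≈ 0.3686 m.
So the lower-latitude error exceeds the higher by 0.95208 − 0.3686 = 0.58349 m.

0.58 m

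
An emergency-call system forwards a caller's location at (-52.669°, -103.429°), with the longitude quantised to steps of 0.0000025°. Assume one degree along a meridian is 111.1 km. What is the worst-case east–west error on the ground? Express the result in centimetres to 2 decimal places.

With a 0.0000025° grid the true value lies within half a step, ±0.0000025°/2 = ±1.25e-06°, of the stored one.
At latitude 52.669° a degree of longitude spans 111100 m × cos 52.669° = 111100 × 0.6064 ≈ 67373.1 m.
Maximum E–W displacement: 1.25e-06 × 67373.1 = 0.0842164 m.
That is 0.0842164 m = 8.4216 cm.

8.42 centimetres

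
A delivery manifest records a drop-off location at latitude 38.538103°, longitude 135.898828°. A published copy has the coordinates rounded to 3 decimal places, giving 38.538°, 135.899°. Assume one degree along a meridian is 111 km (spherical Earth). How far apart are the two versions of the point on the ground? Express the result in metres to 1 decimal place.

Δlat = 38.538103 − 38.538 = +0.000103°; Δlon = 135.898828 − 135.899 = -0.000172°.
North–south shift: 0.000103 × 111000 = 11.433 m.
E–W at 38.538°: -0.000172° × 111000 × cos 38.538° = -0.000172 × 111000 × 0.7822 ≈ -14.9337 m.
Hypotenuse of the two orthogonal shifts: √(11.433² + 14.9337²) = 18.8077 m.

18.8 metres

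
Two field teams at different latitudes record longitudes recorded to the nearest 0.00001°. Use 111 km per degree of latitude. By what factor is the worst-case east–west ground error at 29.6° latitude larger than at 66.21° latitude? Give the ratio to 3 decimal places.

Rounding to 5 decimal places leaves the longitude within ±5e-06° of the true value.
At 29.6°: 5e-06° × 111000 × cos 29.6° = 5e-06 × 111000 × 0.8695 ≈ 0.48257 m.
Error at 66.21° = 5e-06° × 111000 × cos 66.21° ≈ 0.555 × 0.4034 = 0.22388 m.
Ratio: 0.48257 / 0.22388 = cos 29.6° / cos 66.21° ≈ 2.1555.

2.155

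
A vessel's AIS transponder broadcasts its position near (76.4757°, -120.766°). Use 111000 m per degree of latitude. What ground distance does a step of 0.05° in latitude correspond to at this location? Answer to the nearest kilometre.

0.05° × 111000 m/° = 5550 m.
That is 5550 m = 5.55 km.

6 kilometres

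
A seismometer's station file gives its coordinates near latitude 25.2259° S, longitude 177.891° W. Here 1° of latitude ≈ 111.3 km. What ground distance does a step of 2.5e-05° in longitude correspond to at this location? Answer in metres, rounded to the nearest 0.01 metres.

2.52 metres

At 25.2259° a degree of longitude is 111300 × cos 25.2259° ≈ 100686 m, so 2.5e-05° corresponds to 2.51715 m.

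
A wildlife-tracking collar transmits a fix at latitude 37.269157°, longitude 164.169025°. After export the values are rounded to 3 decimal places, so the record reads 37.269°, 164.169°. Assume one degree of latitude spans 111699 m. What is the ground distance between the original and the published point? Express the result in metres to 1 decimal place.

The latitude changed by +0.000157° and the longitude by +0.000025°.
North–south shift: 0.000157 × 111699 = 17.5367 m.
East–west at this latitude: 0.000025° × 111699 × cos 37.269° ≈ 0.000025 × 88890.2 = 2.22226 m.
Distance: √(17.5367² + 2.22226²) ≈ 17.677 m.

17.7 metres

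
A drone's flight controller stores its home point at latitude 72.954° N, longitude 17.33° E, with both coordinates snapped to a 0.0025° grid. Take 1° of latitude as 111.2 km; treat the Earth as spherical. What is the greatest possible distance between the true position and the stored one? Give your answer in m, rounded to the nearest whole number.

With a 0.0025° grid the true value lies within half a step, ±0.0025°/2 = ±0.00125°, of the stored one.
Latitude error → 0.00125 × 111200 = 139 m along the meridian.
E–W at 72.954°: 0.00125° × 111200 × cos 72.954° = 0.00125 × 111200 × 0.2931 ≈ 40.7464 m.
The two errors are perpendicular, so the maximum displacement is √(139² + 40.7464²) ≈ 144.849 m.

145 m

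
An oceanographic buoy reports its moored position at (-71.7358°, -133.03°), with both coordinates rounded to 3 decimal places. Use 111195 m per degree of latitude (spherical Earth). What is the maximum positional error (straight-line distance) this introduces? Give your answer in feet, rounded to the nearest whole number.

191 feet

Rounding to 3 decimal places leaves each coordinate within ±0.0005° of the true value.
N–S: 0.0005° × 111195 m/° = 55.5975 m.
Longitude error → 0.0005 × 111195 × cos 71.7358° = 0.0005 × 111195 × 0.3134 ≈ 17.4242 m.
Combining orthogonally: (55.5975² + 17.4242²)^½ ≈ 58.2639 m.
Converting: 58.2639 m × 3.2808 ft/m ≈ 191.15 ft.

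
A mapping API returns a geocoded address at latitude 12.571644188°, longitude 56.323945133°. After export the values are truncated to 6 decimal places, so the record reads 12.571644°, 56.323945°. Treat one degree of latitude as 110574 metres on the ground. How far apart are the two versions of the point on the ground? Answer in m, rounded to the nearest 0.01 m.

The latitude changed by +0.000000188° and the longitude by +0.000000133°.
N–S: 0.000000188° × 110574 m/° = 0.0207879 m.
E–W at 12.5716°: 0.000000133° × 110574 × cos 12.5716° = 0.000000133 × 110574 × 0.9760 ≈ 0.0143538 m.
Combined displacement = (0.0207879² + 0.0143538²)^½ ≈ 0.025262 m.

0.03 m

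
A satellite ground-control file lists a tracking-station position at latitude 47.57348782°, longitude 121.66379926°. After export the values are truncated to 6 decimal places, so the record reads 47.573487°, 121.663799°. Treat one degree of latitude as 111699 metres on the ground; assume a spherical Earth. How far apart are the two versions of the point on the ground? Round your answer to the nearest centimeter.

9 centimeters

Δlat = 47.57348782 − 47.573487 = +0.00000082°; Δlon = 121.66379926 − 121.663799 = +0.00000026°.
North–south shift: 0.00000082 × 111699 = 0.0915932 m.
East–west at this latitude: 0.00000026° × 111699 × cos 47.5735° ≈ 0.00000026 × 75357.1 = 0.0195928 m.
Distance: √(0.0915932² + 0.0195928²) ≈ 0.0936653 m.
That is 0.0936653 m = 9.3665 cm.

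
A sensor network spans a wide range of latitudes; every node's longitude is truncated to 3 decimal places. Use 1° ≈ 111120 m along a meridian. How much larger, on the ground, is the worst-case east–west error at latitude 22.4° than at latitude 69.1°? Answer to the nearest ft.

207 ft

Truncating at 3 decimal places can drop up to a full unit in the last place, so the longitude may be off by as much as 0.001°.
At 22.4°: 0.001° × 111120 × cos 22.4° = 0.001 × 111120 × 0.9245 ≈ 102.74 m.
Error at 69.1° = 0.001° × 111120 × cos 69.1° ≈ 111.12 × 0.3567 = 39.641 m.
Difference: 102.74 − 39.641 = 63.095 m.
In feet: 63.0948 m ÷ 0.3048 ≈ 207 ft.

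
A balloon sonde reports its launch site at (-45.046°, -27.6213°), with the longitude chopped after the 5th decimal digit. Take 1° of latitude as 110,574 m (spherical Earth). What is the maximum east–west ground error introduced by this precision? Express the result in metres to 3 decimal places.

Truncating at 5 decimal places can drop up to a full unit in the last place, so the longitude may be off by as much as 1e-05°.
At latitude 45.046° a degree of longitude spans 110574 m × cos 45.046° = 110574 × 0.7065 ≈ 78124.8 m.
So at most 1e-05° × 78124.8 ≈ 0.781248 m east–west.

0.781 metres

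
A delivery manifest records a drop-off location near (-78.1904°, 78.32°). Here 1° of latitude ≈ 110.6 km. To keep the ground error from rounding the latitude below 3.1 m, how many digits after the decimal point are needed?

5

One degree of latitude covers 110600 m.
With N decimal places the half-ulp bound is 0.5·10⁻ᴺ°, or 0.5·10⁻ᴺ × 110600 m on the ground.
Need 0.5 × 110600 × 10⁻ᴺ ≤ 3.1 → 10⁻ᴺ ≤ 5.606e-05, so N ≥ 4.25.
At 4 places the error can reach 5.53 m, but 5 places keeps it to 0.553 m.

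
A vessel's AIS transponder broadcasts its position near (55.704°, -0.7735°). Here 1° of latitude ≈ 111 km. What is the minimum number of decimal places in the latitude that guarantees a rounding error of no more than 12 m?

4

One degree of latitude covers 111000 m.
N decimal places → at most half a unit in the last place, 0.5 × 10⁻ᴺ° = 111000/2 × 10⁻ᴺ m.
Need 0.5 × 111000 × 10⁻ᴺ ≤ 12 → 10⁻ᴺ ≤ 2.162e-04, so N ≥ 3.67.
At 3 places the error can reach 55.5 m, but 4 places keeps it to 5.55 m.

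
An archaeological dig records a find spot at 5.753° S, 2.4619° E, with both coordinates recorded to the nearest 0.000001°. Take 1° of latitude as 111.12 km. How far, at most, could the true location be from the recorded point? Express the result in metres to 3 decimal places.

0.078 metres

Rounding to 6 decimal places leaves each coordinate within ±5e-07° of the true value.
North–south component: 5e-07° × 111120 = 0.05556 m.
East–west component at 5.753°: 5e-07° × 111120 × cos 5.753° ≈ 5e-07 × 110560 ≈ 0.0552802 m.
The two errors are perpendicular, so the maximum displacement is √(0.05556² + 0.0552802²) ≈ 0.0783761 m.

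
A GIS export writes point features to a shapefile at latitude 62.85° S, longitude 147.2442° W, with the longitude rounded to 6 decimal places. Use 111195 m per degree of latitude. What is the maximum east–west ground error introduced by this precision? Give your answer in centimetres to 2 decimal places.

Rounding to 6 decimal places leaves the longitude within ±5e-07° of the true value.
One degree of longitude at 62.85° is 111195 × cos 62.85° ≈ 111195 × 0.4563 = 50740.7 m.
So at most 5e-07° × 50740.7 ≈ 0.0253703 m east–west.
That is 0.0253703 m = 2.537 cm.

2.54 centimetres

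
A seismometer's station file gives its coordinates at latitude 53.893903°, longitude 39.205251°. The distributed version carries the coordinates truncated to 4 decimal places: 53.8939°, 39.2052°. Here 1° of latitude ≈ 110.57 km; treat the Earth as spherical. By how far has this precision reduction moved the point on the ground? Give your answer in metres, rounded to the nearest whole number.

Δlat = 53.893903 − 53.8939 = +0.000003°; Δlon = 39.205251 − 39.2052 = +0.000051°.
N–S: 0.000003° × 110570 m/° = 0.33171 m.
East–west at this latitude: 0.000051° × 110570 × cos 53.8939° ≈ 0.000051 × 65157 = 3.323 m.
Combined displacement = (0.33171² + 3.323²)^½ ≈ 3.33952 m.

3 metres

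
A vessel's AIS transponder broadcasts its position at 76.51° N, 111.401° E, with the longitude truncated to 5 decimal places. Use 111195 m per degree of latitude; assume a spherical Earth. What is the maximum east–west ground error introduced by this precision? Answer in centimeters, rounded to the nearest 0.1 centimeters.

25.9 centimeters

Truncating at 5 decimal places can drop up to a full unit in the last place, so the longitude may be off by as much as 1e-05°.
Parallels shrink by cos φ, so at 76.51° a degree of longitude is 111195 × 0.2333 ≈ 25939.1 m.
Maximum E–W displacement: 1e-05 × 25939.1 = 0.259391 m.
That is 0.259391 m = 25.939 cm.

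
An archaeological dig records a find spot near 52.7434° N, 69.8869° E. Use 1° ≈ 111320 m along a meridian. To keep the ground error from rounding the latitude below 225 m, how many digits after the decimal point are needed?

3 decimal places

One degree of latitude covers 111320 m.
Rounding to N decimal places gives at most 0.5 × 10⁻ᴺ degrees of error, i.e. 0.5 × 10⁻ᴺ × 111320 m.
Setting 55660 × 10⁻ᴺ ≤ 225 gives 10ᴺ ≥ 247.4, i.e. N ≥ 2.39.
At 2 places the error can reach 557 m, but 3 places keeps it to 55.7 m.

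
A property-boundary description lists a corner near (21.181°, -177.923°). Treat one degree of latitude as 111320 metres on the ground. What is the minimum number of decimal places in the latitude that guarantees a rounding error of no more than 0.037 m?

7 decimal places

One degree of latitude covers 111320 m.
With N decimal places the half-ulp bound is 0.5·10⁻ᴺ°, or 0.5·10⁻ᴺ × 111320 m on the ground.
Setting 55660 × 10⁻ᴺ ≤ 0.037 gives 10ᴺ ≥ 1.504e+06, i.e. N ≥ 6.18.
N = 6 would give 0.0557 m (too coarse); N = 7 gives 0.00557 m ≤ 0.037 m.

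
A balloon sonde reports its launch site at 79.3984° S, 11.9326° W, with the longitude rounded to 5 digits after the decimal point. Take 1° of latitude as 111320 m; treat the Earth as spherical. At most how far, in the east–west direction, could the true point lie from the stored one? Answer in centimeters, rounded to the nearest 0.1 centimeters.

10.2 centimeters

Rounding to 5 decimal places leaves the longitude within ±5e-06° of the true value.
One degree of longitude at 79.3984° is 111320 × cos 79.3984° ≈ 111320 × 0.1840 = 20480.5 m.
Maximum E–W displacement: 5e-06 × 20480.5 = 0.102403 m.
That is 0.102403 m = 10.24 cm.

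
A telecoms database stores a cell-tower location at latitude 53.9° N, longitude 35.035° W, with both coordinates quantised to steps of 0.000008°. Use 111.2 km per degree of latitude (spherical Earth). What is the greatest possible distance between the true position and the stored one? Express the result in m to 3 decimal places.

With a 0.000008° grid the true value lies within half a step, ±0.000008°/2 = ±4e-06°, of the stored one.
Latitude error → 4e-06 × 111200 = 0.4448 m along the meridian.
East–west component at 53.9°: 4e-06° × 111200 × cos 53.9° ≈ 4e-06 × 65518.6 ≈ 0.262075 m.
Combining orthogonally: (0.4448² + 0.262075²)^½ ≈ 0.516266 m.

0.516 m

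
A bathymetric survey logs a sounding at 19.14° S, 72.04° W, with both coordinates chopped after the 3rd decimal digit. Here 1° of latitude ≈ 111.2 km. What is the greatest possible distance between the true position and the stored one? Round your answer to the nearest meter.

153 meters

Truncating at 3 decimal places can drop up to a full unit in the last place, so each coordinate may be off by as much as 0.001°.
Latitude error → 0.001 × 111200 = 111.2 m along the meridian.
E–W at 19.14°: 0.001° × 111200 × cos 19.14° = 0.001 × 111200 × 0.9447 ≈ 105.053 m.
Combining orthogonally: (111.2² + 105.053²)^½ ≈ 152.976 m.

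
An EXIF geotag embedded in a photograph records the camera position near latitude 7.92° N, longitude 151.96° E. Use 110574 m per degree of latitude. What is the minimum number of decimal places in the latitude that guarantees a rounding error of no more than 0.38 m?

6

One degree of latitude covers 110574 m.
Rounding to N decimal places gives at most 0.5 × 10⁻ᴺ degrees of error, i.e. 0.5 × 10⁻ᴺ × 110574 m.
Setting 55287 × 10⁻ᴺ ≤ 0.38 gives 10ᴺ ≥ 1.455e+05, i.e. N ≥ 5.16.
So 6 decimal places suffice (0.0553 m); 5 would allow up to 0.553 m.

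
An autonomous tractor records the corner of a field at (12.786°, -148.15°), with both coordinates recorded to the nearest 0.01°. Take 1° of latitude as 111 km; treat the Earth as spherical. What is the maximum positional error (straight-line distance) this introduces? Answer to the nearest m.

775 m

Rounding to 2 decimal places leaves each coordinate within ±0.005° of the true value.
N–S: 0.005° × 111000 m/° = 555 m.
Longitude error → 0.005 × 111000 × cos 12.786° = 0.005 × 111000 × 0.9752 ≈ 541.238 m.
Worst case both components are at the extreme and orthogonal: √(555² + 541.238²) ≈ 775.218 m.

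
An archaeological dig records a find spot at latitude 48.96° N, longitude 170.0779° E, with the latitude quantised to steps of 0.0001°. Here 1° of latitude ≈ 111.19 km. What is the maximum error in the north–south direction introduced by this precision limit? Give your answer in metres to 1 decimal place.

With a 0.0001° grid the true value lies within half a step, ±0.0001°/2 = ±5e-05°, of the stored one.
Along the meridian that is 5e-05° × 111190 m/° = 5.5595 m.

5.6 metres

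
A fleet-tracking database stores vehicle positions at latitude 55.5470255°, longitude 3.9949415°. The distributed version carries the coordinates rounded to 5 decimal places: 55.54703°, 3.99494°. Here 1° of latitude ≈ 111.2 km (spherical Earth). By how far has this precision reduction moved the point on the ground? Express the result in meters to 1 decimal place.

0.5 meters

The latitude changed by -0.0000045° and the longitude by +0.0000015°.
N–S: -0.0000045° × 111200 m/° = -0.5004 m.
E–W at 55.547°: 0.0000015° × 111200 × cos 55.547° = 0.0000015 × 111200 × 0.5657 ≈ 0.0943637 m.
Hypotenuse of the two orthogonal shifts: √(0.5004² + 0.0943637²) = 0.50922 m.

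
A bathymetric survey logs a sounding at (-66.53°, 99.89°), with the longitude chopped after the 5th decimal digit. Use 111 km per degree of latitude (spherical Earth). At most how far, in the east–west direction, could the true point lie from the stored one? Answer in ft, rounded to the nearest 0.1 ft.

1.5 ft

Truncating at 5 decimal places can drop up to a full unit in the last place, so the longitude may be off by as much as 1e-05°.
At latitude 66.53° a degree of longitude spans 111000 m × cos 66.53° = 111000 × 0.3983 ≈ 44207.8 m.
So at most 1e-05° × 44207.8 ≈ 0.442078 m east–west.
In feet: 0.442078 m ÷ 0.3048 ≈ 1.4504 ft.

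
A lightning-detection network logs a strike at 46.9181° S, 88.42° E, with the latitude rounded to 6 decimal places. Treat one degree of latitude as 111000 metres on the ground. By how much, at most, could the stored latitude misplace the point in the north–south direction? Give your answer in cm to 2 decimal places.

5.55 cm

Rounding to 6 decimal places leaves the latitude within ±5e-07° of the true value.
Along the meridian that is 5e-07° × 111000 m/° = 0.0555 m.
That is 0.0555 m = 5.55 cm.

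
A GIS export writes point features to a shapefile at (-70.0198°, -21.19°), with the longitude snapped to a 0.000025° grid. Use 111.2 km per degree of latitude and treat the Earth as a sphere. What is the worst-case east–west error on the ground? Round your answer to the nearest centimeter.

With a 0.000025° grid the true value lies within half a step, ±0.000025°/2 = ±1.25e-05°, of the stored one.
Parallels shrink by cos φ, so at 70.0198° a degree of longitude is 111200 × 0.3417 ≈ 37996.5 m.
East–west error: 1.25e-05° × 37996.5 m/° ≈ 0.474957 m.
That is 0.474957 m = 47.496 cm.

47 centimeters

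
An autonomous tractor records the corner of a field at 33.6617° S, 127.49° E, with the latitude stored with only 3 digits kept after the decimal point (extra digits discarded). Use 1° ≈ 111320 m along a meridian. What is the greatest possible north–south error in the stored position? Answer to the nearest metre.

111 metres

Truncating at 3 decimal places can drop up to a full unit in the last place, so the latitude may be off by as much as 0.001°.
So the N–S error is at most 0.001 × 111320 = 111.32 m.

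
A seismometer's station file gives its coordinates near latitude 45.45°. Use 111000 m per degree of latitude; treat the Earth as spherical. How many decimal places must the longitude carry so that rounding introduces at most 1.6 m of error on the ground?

At 45.45° one degree of longitude covers 111000 × cos 45.45° ≈ 111000 × 0.7015 ≈ 77870 m.
With N decimal places the half-ulp bound is 0.5·10⁻ᴺ°, or 0.5·10⁻ᴺ × 77870 m on the ground.
Need 0.5 × 77870 × 10⁻ᴺ ≤ 1.6 → 10⁻ᴺ ≤ 4.109e-05, so N ≥ 4.39.
N = 4 would give 3.89 m (too coarse); N = 5 gives 0.389 m ≤ 1.6 m.

5 decimal places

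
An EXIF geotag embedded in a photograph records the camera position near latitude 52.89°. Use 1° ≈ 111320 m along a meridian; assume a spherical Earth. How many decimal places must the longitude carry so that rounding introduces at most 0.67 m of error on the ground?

At 52.89° one degree of longitude covers 111320 × cos 52.89° ≈ 111320 × 0.6033 ≈ 67164.6 m.
N decimal places → at most half a unit in the last place, 0.5 × 10⁻ᴺ° = 67164.6/2 × 10⁻ᴺ m.
Setting 33582.3 × 10⁻ᴺ ≤ 0.67 gives 10ᴺ ≥ 5.012e+04, i.e. N ≥ 4.70.
So 5 decimal places suffice (0.336 m); 4 would allow up to 3.36 m.

5 decimal places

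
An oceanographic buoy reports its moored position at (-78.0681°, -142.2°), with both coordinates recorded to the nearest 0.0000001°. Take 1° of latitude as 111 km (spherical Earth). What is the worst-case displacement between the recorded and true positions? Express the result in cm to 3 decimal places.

Rounding to 7 decimal places leaves each coordinate within ±5e-08° of the true value.
North–south component: 5e-08° × 111000 = 0.00555 m.
E–W at 78.0681°: 5e-08° × 111000 × cos 78.0681° = 5e-08 × 111000 × 0.2067 ≈ 0.00114746 m.
The two errors are perpendicular, so the maximum displacement is √(0.00555² + 0.00114746²) ≈ 0.00566738 m.
That is 0.00566738 m = 0.56674 cm.

0.567 cm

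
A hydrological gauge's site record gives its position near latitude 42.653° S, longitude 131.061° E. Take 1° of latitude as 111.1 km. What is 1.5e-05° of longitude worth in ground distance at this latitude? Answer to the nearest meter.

1 meters

1.5e-05° of longitude at 42.653° is 1.5e-05 × 111100 × cos 42.653° ≈ 1.5e-05 × 81710.8 = 1.22566 m.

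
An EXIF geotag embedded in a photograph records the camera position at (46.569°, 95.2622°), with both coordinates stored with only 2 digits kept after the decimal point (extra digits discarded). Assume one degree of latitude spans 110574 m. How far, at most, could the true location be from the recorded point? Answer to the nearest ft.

Truncating at 2 decimal places can drop up to a full unit in the last place, so each coordinate may be off by as much as 0.01°.
Latitude error → 0.01 × 110574 = 1105.74 m along the meridian.
East–west component at 46.569°: 0.01° × 110574 × cos 46.569° ≈ 0.01 × 76017.5 ≈ 760.175 m.
The two errors are perpendicular, so the maximum displacement is √(1105.74² + 760.175²) ≈ 1341.84 m.
Converting: 1341.84 m × 3.2808 ft/m ≈ 4402.4 ft.

4402 ft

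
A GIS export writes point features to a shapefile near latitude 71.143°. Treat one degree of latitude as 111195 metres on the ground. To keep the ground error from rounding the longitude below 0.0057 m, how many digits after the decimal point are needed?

7

At 71.143° one degree of longitude covers 111195 × cos 71.143° ≈ 111195 × 0.3232 ≈ 35939 m.
N decimal places → at most half a unit in the last place, 0.5 × 10⁻ᴺ° = 35939/2 × 10⁻ᴺ m.
Setting 17969.5 × 10⁻ᴺ ≤ 0.0057 gives 10ᴺ ≥ 3.153e+06, i.e. N ≥ 6.50.
So 7 decimal places suffice (0.0018 m); 6 would allow up to 0.018 m.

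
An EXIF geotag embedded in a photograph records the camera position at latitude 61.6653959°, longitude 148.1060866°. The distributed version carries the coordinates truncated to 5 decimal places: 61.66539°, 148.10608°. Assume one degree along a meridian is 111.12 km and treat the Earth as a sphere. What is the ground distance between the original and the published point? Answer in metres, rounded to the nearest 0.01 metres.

0.74 metres

The latitude changed by +0.0000059° and the longitude by +0.0000066°.
N–S: 0.0000059° × 111120 m/° = 0.655608 m.
E–W at 61.6654°: 0.0000066° × 111120 × cos 61.6654° = 0.0000066 × 111120 × 0.4746 ≈ 0.348082 m.
Combined displacement = (0.655608² + 0.348082²)^½ ≈ 0.742282 m.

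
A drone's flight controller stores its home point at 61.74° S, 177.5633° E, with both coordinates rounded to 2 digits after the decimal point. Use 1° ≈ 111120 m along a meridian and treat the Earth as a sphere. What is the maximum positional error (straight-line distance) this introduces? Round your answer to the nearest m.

615 m

Rounding to 2 decimal places leaves each coordinate within ±0.005° of the true value.
N–S: 0.005° × 111120 m/° = 555.6 m.
E–W at 61.74°: 0.005° × 111120 × cos 61.74° = 0.005 × 111120 × 0.4735 ≈ 263.062 m.
Combining orthogonally: (555.6² + 263.062²)^½ ≈ 614.73 m.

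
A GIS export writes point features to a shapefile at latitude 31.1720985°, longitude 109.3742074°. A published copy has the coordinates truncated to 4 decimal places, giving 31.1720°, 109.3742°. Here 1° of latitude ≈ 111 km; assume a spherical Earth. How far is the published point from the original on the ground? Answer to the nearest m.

The latitude changed by +0.0000985° and the longitude by +0.0000074°.
N–S: 0.0000985° × 111000 m/° = 10.9335 m.
East–west at this latitude: 0.0000074° × 111000 × cos 31.172° ≈ 0.0000074 × 94973.5 = 0.702804 m.
Combined displacement = (10.9335² + 0.702804²)^½ ≈ 10.9561 m.

11 m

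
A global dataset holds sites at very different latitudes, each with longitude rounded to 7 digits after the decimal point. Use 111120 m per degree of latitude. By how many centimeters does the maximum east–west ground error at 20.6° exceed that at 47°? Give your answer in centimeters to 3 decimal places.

0.141 centimeters

Rounding to 7 decimal places leaves the longitude within ±5e-08° of the true value.
Error at 20.6° = 5e-08° × 111120 × cos 20.6° ≈ 0.005556 × 0.9361 = 0.0052007 m.
At 47°: 5e-08° × 111120 × cos 47° = 5e-08 × 111120 × 0.6820 ≈ 0.0037892 m.
So the lower-latitude error exceeds the higher by 0.0052007 − 0.0037892 = 0.0014116 m.
That is 0.00141156 m = 0.14116 cm.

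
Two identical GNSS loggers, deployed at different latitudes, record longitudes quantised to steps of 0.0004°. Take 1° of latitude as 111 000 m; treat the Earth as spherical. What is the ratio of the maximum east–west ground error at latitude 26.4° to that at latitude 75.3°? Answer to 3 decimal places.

3.530

With a 0.0004° grid the true value lies within half a step, ±0.0004°/2 = ±0.0002°, of the stored one.
Error at 26.4° = 0.0002° × 111000 × cos 26.4° ≈ 22.2 × 0.8957 = 19.885 m.
At 75.3°: 0.0002° × 111000 × cos 75.3° = 0.0002 × 111000 × 0.2538 ≈ 5.6334 m.
The ratio reduces to cos 26.4° / cos 75.3° = 0.8957/0.2538 ≈ 3.5298.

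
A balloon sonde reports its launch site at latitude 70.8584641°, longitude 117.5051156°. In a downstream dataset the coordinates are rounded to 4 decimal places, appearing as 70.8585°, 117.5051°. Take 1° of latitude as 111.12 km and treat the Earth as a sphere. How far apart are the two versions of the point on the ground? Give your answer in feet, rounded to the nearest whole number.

13 feet

Δlat = 70.8584641 − 70.8585 = -0.0000359°; Δlon = 117.5051156 − 117.5051 = +0.0000156°.
N–S: -0.0000359° × 111120 m/° = -3.98921 m.
East–west at this latitude: 0.0000156° × 111120 × cos 70.8585° ≈ 0.0000156 × 36436.5 = 0.568409 m.
Distance: √(3.98921² + 0.568409²) ≈ 4.0295 m.
Converting: 4.0295 m × 3.2808 ft/m ≈ 13.22 ft.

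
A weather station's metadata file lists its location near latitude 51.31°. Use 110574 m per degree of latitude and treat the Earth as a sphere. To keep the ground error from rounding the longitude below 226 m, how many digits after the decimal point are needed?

3 decimal places

At 51.31° one degree of longitude covers 110574 × cos 51.31° ≈ 110574 × 0.6251 ≈ 69120.5 m.
Rounding to N decimal places gives at most 0.5 × 10⁻ᴺ degrees of error, i.e. 0.5 × 10⁻ᴺ × 69120.5 m.
Need 0.5 × 69120.5 × 10⁻ᴺ ≤ 226 → 10⁻ᴺ ≤ 6.539e-03, so N ≥ 2.18.
At 2 places the error can reach 346 m, but 3 places keeps it to 34.6 m.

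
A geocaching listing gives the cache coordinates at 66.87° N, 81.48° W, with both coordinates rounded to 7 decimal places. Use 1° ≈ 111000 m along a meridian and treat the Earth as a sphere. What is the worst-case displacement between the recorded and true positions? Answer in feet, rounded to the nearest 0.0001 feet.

0.0196 feet

Rounding to 7 decimal places leaves each coordinate within ±5e-08° of the true value.
North–south component: 5e-08° × 111000 = 0.00555 m.
East–west component at 66.87°: 5e-08° × 111000 × cos 66.87° ≈ 5e-08 × 43602.9 ≈ 0.00218014 m.
The two errors are perpendicular, so the maximum displacement is √(0.00555² + 0.00218014²) ≈ 0.00596285 m.
Converting: 0.00596285 m × 3.2808 ft/m ≈ 0.019563 ft.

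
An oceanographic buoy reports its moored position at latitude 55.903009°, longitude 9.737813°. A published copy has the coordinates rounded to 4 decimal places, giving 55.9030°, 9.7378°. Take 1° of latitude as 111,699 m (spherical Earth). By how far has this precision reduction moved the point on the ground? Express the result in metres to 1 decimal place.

1.3 metres

The latitude changed by +0.000009° and the longitude by +0.000013°.
North–south shift: 0.000009 × 111699 = 1.00529 m.
East–west at this latitude: 0.000013° × 111699 × cos 55.903° ≈ 0.000013 × 62618 = 0.814034 m.
Hypotenuse of the two orthogonal shifts: √(1.00529² + 0.814034²) = 1.29355 m.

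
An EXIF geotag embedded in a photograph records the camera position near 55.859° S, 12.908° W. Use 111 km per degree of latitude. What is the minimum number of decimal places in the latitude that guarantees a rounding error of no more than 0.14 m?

One degree of latitude covers 111000 m.
Rounding to N decimal places gives at most 0.5 × 10⁻ᴺ degrees of error, i.e. 0.5 × 10⁻ᴺ × 111000 m.
Need 0.5 × 111000 × 10⁻ᴺ ≤ 0.14 → 10⁻ᴺ ≤ 2.523e-06, so N ≥ 5.60.
N = 5 would give 0.555 m (too coarse); N = 6 gives 0.0555 m ≤ 0.14 m.

6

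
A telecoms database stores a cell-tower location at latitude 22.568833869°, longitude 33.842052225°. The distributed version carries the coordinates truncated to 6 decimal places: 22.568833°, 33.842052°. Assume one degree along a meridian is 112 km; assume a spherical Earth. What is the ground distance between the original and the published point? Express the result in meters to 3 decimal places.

0.100 meters

Δlat = 22.568833869 − 22.568833 = +0.000000869°; Δlon = 33.842052225 − 33.842052 = +0.000000225°.
North–south shift: 0.000000869 × 112000 = 0.097328 m.
E–W at 22.5688°: 0.000000225° × 112000 × cos 22.5688° = 0.000000225 × 112000 × 0.9234 ≈ 0.0232702 m.
Combined displacement = (0.097328² + 0.0232702²)^½ ≈ 0.100071 m.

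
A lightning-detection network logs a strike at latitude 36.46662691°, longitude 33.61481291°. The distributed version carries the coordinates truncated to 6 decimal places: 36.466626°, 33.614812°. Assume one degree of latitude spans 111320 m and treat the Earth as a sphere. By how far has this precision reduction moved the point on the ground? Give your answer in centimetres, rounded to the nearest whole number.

Δlat = 36.46662691 − 36.466626 = +0.00000091°; Δlon = 33.61481291 − 33.614812 = +0.00000091°.
N–S: 0.00000091° × 111320 m/° = 0.101301 m.
E–W at 36.4666°: 0.00000091° × 111320 × cos 36.4666° = 0.00000091 × 111320 × 0.8042 ≈ 0.0814667 m.
Combined displacement = (0.101301² + 0.0814667²)^½ ≈ 0.129995 m.
That is 0.129995 m = 13 cm.

13 centimetres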